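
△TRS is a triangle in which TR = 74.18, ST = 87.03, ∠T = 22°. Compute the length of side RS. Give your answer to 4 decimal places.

By the law of cosines, RS² = ST² + TR² − 2·ST·TR·cos T = 1105.3, so RS ≈ 33.246.

33.2462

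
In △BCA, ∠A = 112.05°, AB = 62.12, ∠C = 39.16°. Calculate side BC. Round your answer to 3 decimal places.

91.176

The third angle is ∠B = 180° − ∠C − ∠A = 28.79°.
Law of sines: BC = AB·sin A/sin C ≈ 91.176.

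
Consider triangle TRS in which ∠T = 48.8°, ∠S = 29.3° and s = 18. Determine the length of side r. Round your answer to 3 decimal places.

35.991

The third angle is ∠R = 180° − ∠S − ∠T = 101.90°.
Law of sines: r = s·sin R/sin S ≈ 35.991.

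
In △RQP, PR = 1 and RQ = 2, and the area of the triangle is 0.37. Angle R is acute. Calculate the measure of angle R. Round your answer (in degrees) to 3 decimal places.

∠R ≈ 21.716°

From area = ½·PR·RQ·sin R, we get sin R = 2·area/(PR·RQ) ≈ 0.37000.
Taking the acute solution, ∠R ≈ 21.72°.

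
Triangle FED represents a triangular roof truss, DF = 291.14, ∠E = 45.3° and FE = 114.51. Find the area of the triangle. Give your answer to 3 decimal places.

area ≈ 14653.979

Law of sines: sin D = FE·sin E/DF ≈ 0.27957.
Since DF ≥ FE, only the acute value applies: ∠D ≈ 16.23°.
Then ∠F = 180° − ∠E − ∠D ≈ 118.47°.
Law of sines gives ED = DF·sin F/sin E ≈ 360.08.
Area = ½·DF·FE·sin F ≈ 14654.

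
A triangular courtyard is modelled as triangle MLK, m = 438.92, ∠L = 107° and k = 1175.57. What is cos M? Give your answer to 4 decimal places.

cos M ≈ 0.9519

By the law of cosines, l² = k² + m² − 2·k·m·cos L = 1.8763e+06, so l ≈ 1369.8.
Law of cosines again: cos M = (l² + k² − m²)/(2·l·k) ≈ 0.95189, so ∠M ≈ 17.84°.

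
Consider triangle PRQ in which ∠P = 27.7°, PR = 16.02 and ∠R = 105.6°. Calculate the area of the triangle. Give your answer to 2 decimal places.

area ≈ 78.94

The third angle is ∠Q = 180° − ∠P − ∠R = 46.70°.
Law of sines: RQ = PR·sin P/sin Q ≈ 10.232.
Law of sines: QP = PR·sin R/sin Q ≈ 21.201.
Area = ½·PR·RQ·sin R ≈ 78.941.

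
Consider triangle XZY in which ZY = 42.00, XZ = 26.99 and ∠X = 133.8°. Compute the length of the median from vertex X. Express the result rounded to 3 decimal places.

m_X ≈ 9.740

Law of sines: sin Y = XZ·sin X/ZY ≈ 0.46382.
Since ZY ≥ XZ, only the acute value applies: ∠Y ≈ 27.63°.
Then ∠Z = 180° − ∠X − ∠Y ≈ 18.57°.
Law of sines gives YX = ZY·sin Z/sin X ≈ 18.528.
Median from X: ½√(2·YX² + 2·XZ² − ZY²) ≈ 9.7405.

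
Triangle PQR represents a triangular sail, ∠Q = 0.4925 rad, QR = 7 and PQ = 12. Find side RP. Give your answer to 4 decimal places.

By the law of cosines, RP² = PQ² + QR² − 2·PQ·QR·cos Q = 44.966, so RP ≈ 6.7057.

6.7057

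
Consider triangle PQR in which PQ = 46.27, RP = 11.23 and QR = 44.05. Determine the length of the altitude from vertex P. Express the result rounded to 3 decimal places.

Semiperimeter s = (44.05 + 11.23 + 46.27)/2 = 50.775.
Heron's formula: area = √(50.775·6.725·39.545·4.505) ≈ 246.64.
The altitude from P has length 2·area/QR ≈ 11.198.

11.198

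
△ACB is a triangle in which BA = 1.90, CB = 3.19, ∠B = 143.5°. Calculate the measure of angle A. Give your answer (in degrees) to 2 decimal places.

By the law of cosines, AC² = CB² + BA² − 2·CB·BA·cos B = 23.53, so AC ≈ 4.8508.
Law of cosines again: cos A = (BA² + AC² − CB²)/(2·BA·AC) ≈ 0.92032, so ∠A ≈ 23.03°.

∠A ≈ 23.03°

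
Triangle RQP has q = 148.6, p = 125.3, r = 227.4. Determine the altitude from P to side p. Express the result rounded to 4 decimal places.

Semiperimeter s = (227.4 + 148.6 + 125.3)/2 = 250.65.
Heron's formula: area = √(250.65·23.25·102.05·125.35) ≈ 8634.
The altitude from P has length 2·area/p ≈ 137.81.

h_P ≈ 137.8139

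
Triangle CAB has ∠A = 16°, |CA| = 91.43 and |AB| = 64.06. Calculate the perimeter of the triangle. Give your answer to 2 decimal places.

By the law of cosines, |BC|² = |CA|² + |AB|² − 2·|CA|·|AB|·cos A = 1202.9, so |BC| ≈ 34.683.
Semiperimeter s = (64.06+34.683+91.43)/2 = 95.086.
Perimeter = 64.06 + 34.683 + 91.43 = 190.17.

190.17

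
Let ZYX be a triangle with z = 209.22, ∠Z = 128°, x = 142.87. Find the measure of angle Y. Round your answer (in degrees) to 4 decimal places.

Law of sines: sin X = x·sin Z/z ≈ 0.53811.
Since z ≥ x, only the acute value applies: ∠X ≈ 32.55°.
Then ∠Y = 180° − ∠Z − ∠X ≈ 19.45°.

19.4450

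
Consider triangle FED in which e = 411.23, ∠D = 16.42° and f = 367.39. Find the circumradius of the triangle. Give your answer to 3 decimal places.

R ≈ 211.116

By the law of cosines, d² = f² + e² − 2·f·e·cos D = 14246, so d ≈ 119.35.
Area = ½·f·e·sin D ≈ 21354.
Circumradius = d/(2 sin D) ≈ 211.12.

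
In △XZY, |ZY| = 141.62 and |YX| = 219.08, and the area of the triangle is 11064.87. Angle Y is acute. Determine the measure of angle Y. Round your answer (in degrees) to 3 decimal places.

From area = ½·|ZY|·|YX|·sin Y, we get sin Y = 2·area/(|ZY|·|YX|) ≈ 0.71326.
Taking the acute solution, ∠Y ≈ 45.50°.

∠Y ≈ 45.501°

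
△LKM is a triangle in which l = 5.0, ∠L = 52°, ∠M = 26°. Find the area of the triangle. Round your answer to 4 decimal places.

6.8018

The third angle is ∠K = 180° − ∠M − ∠L = 102.00°.
Law of sines: k = l·sin K/sin L ≈ 6.2064.
Law of sines: m = l·sin M/sin L ≈ 2.7815.
Area = ½·l·k·sin M ≈ 6.8018.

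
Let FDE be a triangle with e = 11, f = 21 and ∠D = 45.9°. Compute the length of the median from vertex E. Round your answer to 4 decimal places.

17.6208

By the law of cosines, d² = e² + f² − 2·e·f·cos D = 240.49, so d ≈ 15.508.
Median from E: ½√(2·f² + 2·d² − e²) ≈ 17.621.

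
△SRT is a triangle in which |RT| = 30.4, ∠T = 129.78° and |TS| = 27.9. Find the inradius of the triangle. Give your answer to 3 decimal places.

By the law of cosines, |SR|² = |RT|² + |TS|² − 2·|RT|·|TS|·cos T = 2787.9, so |SR| ≈ 52.801.
Area = ½·|RT|·|TS|·sin T ≈ 325.91.
Semiperimeter s = (30.4+27.9+52.801)/2 = 55.551.
Inradius = area/s = 325.91/55.551 ≈ 5.8669.

r ≈ 5.867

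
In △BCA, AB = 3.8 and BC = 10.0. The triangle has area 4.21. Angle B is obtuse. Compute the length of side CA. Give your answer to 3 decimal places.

From area = ½·AB·BC·sin B, we get sin B = 2·area/(AB·BC) ≈ 0.22158.
Taking the obtuse solution, ∠B ≈ 167.20°.
Law of cosines then gives CA ≈ 13.731.

13.731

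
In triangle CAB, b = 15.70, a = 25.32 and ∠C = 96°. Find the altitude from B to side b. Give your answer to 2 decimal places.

h_B ≈ 25.18

By the law of cosines, c² = a² + b² − 2·a·b·cos C = 970.7, so c ≈ 31.156.
Area = ½·a·b·sin C ≈ 197.67.
The altitude from B has length 2·area/b ≈ 25.181.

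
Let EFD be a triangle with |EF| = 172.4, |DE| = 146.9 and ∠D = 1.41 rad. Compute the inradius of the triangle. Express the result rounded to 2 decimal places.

r ≈ 38.83

Law of sines: sin F = |DE|·sin D/|EF| ≈ 0.84110.
Since |EF| ≥ |DE|, only the acute value applies: ∠F ≈ 0.999 rad.
Then ∠E = π − ∠D − ∠F ≈ 0.732 rad.
Law of sines gives |FD| = |EF|·sin E/sin D ≈ 116.77.
Area = ½·|EF|·|DE|·sin E ≈ 8466.
Semiperimeter s = (116.77+146.9+172.4)/2 = 218.03.
Inradius = area/s = 8466/218.03 ≈ 38.829.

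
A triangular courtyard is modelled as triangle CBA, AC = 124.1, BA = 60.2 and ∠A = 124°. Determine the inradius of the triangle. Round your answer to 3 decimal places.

By the law of cosines, CB² = BA² + AC² − 2·BA·AC·cos A = 27380, so CB ≈ 165.47.
Area = ½·BA·AC·sin A ≈ 3096.8.
Semiperimeter s = (60.2+124.1+165.47)/2 = 174.88.
Inradius = area/s = 3096.8/174.88 ≈ 17.708.

17.708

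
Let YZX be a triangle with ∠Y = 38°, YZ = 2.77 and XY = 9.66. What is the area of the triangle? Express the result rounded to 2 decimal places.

area ≈ 8.24

Area = ½·XY·YZ·sin Y ≈ 8.237.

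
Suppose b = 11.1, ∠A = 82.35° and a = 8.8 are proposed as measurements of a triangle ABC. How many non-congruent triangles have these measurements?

b·sin A = 11.1·sin(82.35°) ≈ 11.
Since a = 8.8 < 11 = b sin A, no triangle exists.

0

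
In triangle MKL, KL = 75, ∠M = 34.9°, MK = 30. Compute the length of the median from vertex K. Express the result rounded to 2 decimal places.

Law of sines: sin L = MK·sin M/KL ≈ 0.22886.
Since KL ≥ MK, only the acute value applies: ∠L ≈ 13.23°.
Then ∠K = 180° − ∠M − ∠L ≈ 131.87°.
Law of sines gives LM = KL·sin K/sin M ≈ 97.614.
Median from K: ½√(2·MK² + 2·KL² − LM²) ≈ 29.671.

m_K ≈ 29.67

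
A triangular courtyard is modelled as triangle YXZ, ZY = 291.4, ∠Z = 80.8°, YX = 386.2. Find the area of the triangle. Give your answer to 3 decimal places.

43764.024

Law of sines: sin X = ZY·sin Z/YX ≈ 0.74483.
Since YX ≥ ZY, only the acute value applies: ∠X ≈ 48.14°.
Then ∠Y = 180° − ∠Z − ∠X ≈ 51.06°.
Law of sines gives XZ = YX·sin Y/sin Z ≈ 304.29.
Area = ½·YX·ZY·sin Y ≈ 43764.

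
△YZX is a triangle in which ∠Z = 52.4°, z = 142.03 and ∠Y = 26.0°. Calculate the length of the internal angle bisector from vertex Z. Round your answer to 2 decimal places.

t_Z ≈ 97.42

The third angle is ∠X = 180° − ∠Y − ∠Z = 101.60°.
Law of sines: y = z·sin Y/sin Z ≈ 78.585.
Law of sines: x = z·sin X/sin Z ≈ 175.6.
The bisector from Z has length 2·x·y·cos(∠Z/2)/(x+y) ≈ 97.423.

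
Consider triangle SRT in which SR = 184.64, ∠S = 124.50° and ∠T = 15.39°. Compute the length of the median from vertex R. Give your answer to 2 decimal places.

The third angle is ∠R = 180° − ∠T − ∠S = 40.11°.
Law of sines: RT = SR·sin S/sin T ≈ 573.37.
Law of sines: TS = SR·sin R/sin T ≈ 448.23.
Median from R: ½√(2·SR² + 2·RT² − TS²) ≈ 362.21.

m_R ≈ 362.21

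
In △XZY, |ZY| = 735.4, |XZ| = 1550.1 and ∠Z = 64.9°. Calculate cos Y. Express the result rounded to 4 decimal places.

0.0554

By the law of cosines, |YX|² = |XZ|² + |ZY|² − 2·|XZ|·|ZY|·cos Z = 1.9765e+06, so |YX| ≈ 1405.9.
Law of cosines again: cos Y = (|ZY|² + |YX|² − |XZ|²)/(2·|ZY|·|YX|) ≈ 0.05537, so ∠Y ≈ 86.83°.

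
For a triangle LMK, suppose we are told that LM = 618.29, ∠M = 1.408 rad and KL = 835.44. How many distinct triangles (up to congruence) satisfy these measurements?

LM·sin M = 618.29·sin(1.408 rad) ≈ 610.1.
Since KL ≥ LM, exactly one triangle exists.

1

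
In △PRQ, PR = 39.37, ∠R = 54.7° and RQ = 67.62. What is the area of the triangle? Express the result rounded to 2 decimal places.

area ≈ 1086.36

Area = ½·PR·RQ·sin R ≈ 1086.4.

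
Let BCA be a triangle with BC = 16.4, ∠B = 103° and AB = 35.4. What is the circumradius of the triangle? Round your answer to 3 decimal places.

By the law of cosines, CA² = AB² + BC² − 2·AB·BC·cos B = 1783.3, so CA ≈ 42.229.
Area = ½·AB·BC·sin B ≈ 282.84.
Circumradius = CA/(2 sin B) ≈ 21.67.

21.670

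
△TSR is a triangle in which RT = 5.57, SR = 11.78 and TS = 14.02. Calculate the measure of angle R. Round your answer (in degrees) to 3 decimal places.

∠R ≈ 101.769°

By the law of cosines, cos R = (SR² + RT² − TS²) / (2·SR·RT) ≈ -0.20397, so ∠R ≈ 101.77°.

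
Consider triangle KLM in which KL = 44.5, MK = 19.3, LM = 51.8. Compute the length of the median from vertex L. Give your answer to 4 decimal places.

Median from L: ½√(2·KL² + 2·LM² − MK²) ≈ 47.314.

47.3141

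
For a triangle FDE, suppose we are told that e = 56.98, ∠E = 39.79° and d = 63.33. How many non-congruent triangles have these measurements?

2

d·sin E = 63.33·sin(39.79°) ≈ 40.53.
Since d sin E < e < d (40.53 < 56.98 < 63.33), two triangles exist.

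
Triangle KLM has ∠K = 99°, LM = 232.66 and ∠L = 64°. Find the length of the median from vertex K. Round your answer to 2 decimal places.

The third angle is ∠M = 180° − ∠K − ∠L = 17.00°.
Law of sines: MK = LM·sin L/sin K ≈ 211.72.
Law of sines: KL = LM·sin M/sin K ≈ 68.871.
Median from K: ½√(2·MK² + 2·KL² − LM²) ≈ 106.07.

106.07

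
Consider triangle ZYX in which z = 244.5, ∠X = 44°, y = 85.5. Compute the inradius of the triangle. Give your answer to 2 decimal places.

By the law of cosines, x² = z² + y² − 2·z·y·cos X = 37015, so x ≈ 192.39.
Area = ½·z·y·sin X ≈ 7260.8.
Semiperimeter s = (244.5+85.5+192.39)/2 = 261.2.
Inradius = area/s = 7260.8/261.2 ≈ 27.798.

r ≈ 27.80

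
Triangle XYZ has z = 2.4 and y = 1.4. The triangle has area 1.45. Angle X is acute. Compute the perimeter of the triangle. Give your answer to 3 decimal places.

5.880

From area = ½·y·z·sin X, we get sin X = 2·area/(y·z) ≈ 0.86310.
Taking the acute solution, ∠X ≈ 59.67°.
Law of cosines then gives x ≈ 2.0799.
Perimeter = 2.0799 + 1.4 + 2.4 = 5.8799.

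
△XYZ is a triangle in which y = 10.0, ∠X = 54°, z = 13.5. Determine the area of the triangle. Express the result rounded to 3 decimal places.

54.609

Area = ½·y·z·sin X ≈ 54.609.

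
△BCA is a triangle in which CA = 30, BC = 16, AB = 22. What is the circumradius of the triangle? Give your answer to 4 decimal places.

By the law of cosines, cos B = (AB² + BC² − CA²) / (2·AB·BC) ≈ -0.22727, so ∠B ≈ 103.14°.
Circumradius = CA/(2 sin B) ≈ 15.403.

R ≈ 15.4031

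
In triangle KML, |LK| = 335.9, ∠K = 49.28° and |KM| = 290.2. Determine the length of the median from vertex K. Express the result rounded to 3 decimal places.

284.705

By the law of cosines, |ML|² = |LK|² + |KM|² − 2·|LK|·|KM|·cos K = 69863, so |ML| ≈ 264.32.
Median from K: ½√(2·|LK|² + 2·|KM|² − |ML|²) ≈ 284.7.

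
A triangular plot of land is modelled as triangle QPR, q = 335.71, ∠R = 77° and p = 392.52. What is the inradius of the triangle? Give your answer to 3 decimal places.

By the law of cosines, r² = q² + p² − 2·q·p·cos R = 2.0749e+05, so r ≈ 455.51.
Area = ½·q·p·sin R ≈ 64198.
Semiperimeter s = (335.71+392.52+455.51)/2 = 591.87.
Inradius = area/s = 64198/591.87 ≈ 108.47.

108.466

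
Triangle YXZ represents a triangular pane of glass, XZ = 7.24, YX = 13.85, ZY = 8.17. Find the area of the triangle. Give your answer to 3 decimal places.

23.340

Semiperimeter s = (7.24 + 8.17 + 13.85)/2 = 14.63.
Heron's formula: area = √(14.63·7.39·6.46·0.78) ≈ 23.34.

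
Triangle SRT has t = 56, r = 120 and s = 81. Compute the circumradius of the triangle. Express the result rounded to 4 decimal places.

By the law of cosines, cos S = (r² + t² − s²) / (2·r·t) ≈ 0.81659, so ∠S ≈ 35.25°.
Circumradius = s/(2 sin S) ≈ 70.165.

70.1645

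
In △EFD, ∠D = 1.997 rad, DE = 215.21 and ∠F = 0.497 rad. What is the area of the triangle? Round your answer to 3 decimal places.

The third angle is ∠E = π − ∠F − ∠D = 0.648 rad.
Law of sines: FD = DE·sin E/sin F ≈ 272.3.
Law of sines: EF = DE·sin D/sin F ≈ 410.99.
Area = ½·DE·FD·sin D ≈ 26679.

area ≈ 26679.488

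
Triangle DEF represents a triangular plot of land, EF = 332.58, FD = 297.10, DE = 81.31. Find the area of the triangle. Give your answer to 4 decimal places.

Semiperimeter s = (332.58 + 297.1 + 81.31)/2 = 355.5.
Heron's formula: area = √(355.5·22.915·58.395·274.19) ≈ 11421.

area ≈ 11420.5326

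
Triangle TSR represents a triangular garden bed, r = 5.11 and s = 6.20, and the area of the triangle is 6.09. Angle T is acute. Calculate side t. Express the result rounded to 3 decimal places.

From area = ½·s·r·sin T, we get sin T = 2·area/(s·r) ≈ 0.38445.
Taking the acute solution, ∠T ≈ 22.61°.
Law of cosines then gives t ≈ 2.4613.

2.461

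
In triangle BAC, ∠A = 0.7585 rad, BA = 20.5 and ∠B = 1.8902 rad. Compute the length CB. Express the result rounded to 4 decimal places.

29.7999

The third angle is ∠C = π − ∠B − ∠A = 0.4929 rad.
Law of sines: CB = BA·sin A/sin C ≈ 29.8.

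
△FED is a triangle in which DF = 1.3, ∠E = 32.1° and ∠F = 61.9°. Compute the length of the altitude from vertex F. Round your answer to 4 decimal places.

h_F ≈ 1.2968

The third angle is ∠D = 180° − ∠F − ∠E = 86.00°.
Law of sines: ED = DF·sin F/sin E ≈ 2.158.
Law of sines: FE = DF·sin D/sin E ≈ 2.4404.
Area = ½·DF·ED·sin D ≈ 1.3993.
The altitude from F has length 2·area/ED ≈ 1.2968.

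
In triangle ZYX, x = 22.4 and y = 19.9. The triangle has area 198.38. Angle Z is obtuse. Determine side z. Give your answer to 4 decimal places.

From area = ½·y·x·sin Z, we get sin Z = 2·area/(y·x) ≈ 0.89008.
Taking the obtuse solution, ∠Z ≈ 117.12°.
Law of cosines then gives z ≈ 36.113.

36.1128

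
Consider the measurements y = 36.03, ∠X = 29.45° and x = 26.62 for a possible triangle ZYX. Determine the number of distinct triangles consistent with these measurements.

y·sin X = 36.03·sin(29.45°) ≈ 17.71.
Since y sin X < x < y (17.71 < 26.62 < 36.03), two triangles exist.

2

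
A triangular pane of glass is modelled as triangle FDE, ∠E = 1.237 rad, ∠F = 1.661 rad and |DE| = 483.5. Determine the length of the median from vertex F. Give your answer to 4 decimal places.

231.5276

The third angle is ∠D = π − ∠E − ∠F = 0.244 rad.
Law of sines: |EF| = |DE|·sin D/sin F ≈ 117.09.
Law of sines: |FD| = |DE|·sin E/sin F ≈ 458.68.
Median from F: ½√(2·|EF|² + 2·|FD|² − |DE|²) ≈ 231.53.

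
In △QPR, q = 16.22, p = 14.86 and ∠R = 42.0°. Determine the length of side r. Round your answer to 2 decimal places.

By the law of cosines, r² = q² + p² − 2·q·p·cos R = 125.67, so r ≈ 11.21.

11.21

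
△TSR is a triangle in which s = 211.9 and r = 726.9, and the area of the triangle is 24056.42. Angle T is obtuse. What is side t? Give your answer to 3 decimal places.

From area = ½·s·r·sin T, we get sin T = 2·area/(s·r) ≈ 0.31236.
Taking the obtuse solution, ∠T ≈ 161.80°.
Law of cosines then gives t ≈ 930.55.

930.554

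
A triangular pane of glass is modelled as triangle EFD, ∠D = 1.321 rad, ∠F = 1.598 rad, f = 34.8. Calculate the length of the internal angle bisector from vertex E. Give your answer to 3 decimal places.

t_E ≈ 34.046

The third angle is ∠E = π − ∠F − ∠D = 0.223 rad.
Law of sines: e = f·sin E/sin F ≈ 7.6853.
Law of sines: d = f·sin D/sin F ≈ 33.732.
The bisector from E has length 2·f·d·cos(∠E/2)/(f+d) ≈ 34.046.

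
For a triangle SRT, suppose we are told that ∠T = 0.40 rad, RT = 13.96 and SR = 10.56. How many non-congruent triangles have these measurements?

2

RT·sin T = 13.96·sin(0.40 rad) ≈ 5.436.
Since RT sin T < SR < RT (5.436 < 10.56 < 13.96), two triangles exist.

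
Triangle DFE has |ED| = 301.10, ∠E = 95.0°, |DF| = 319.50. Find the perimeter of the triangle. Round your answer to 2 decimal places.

Law of sines: sin F = |ED|·sin E/|DF| ≈ 0.93882.
Since |DF| ≥ |ED|, only the acute value applies: ∠F ≈ 69.85°.
Then ∠D = 180° − ∠E − ∠F ≈ 15.15°.
Law of sines gives |FE| = |DF|·sin D/sin E ≈ 83.792.
Semiperimeter s = (83.792+301.1+319.5)/2 = 352.2.
Perimeter = 83.792 + 301.1 + 319.5 = 704.39.

perimeter ≈ 704.39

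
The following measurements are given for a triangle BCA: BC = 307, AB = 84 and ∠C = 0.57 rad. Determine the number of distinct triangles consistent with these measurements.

0

BC·sin C = 307·sin(0.57 rad) ≈ 165.7.
Since AB = 84 < 165.7 = BC sin C, no triangle exists.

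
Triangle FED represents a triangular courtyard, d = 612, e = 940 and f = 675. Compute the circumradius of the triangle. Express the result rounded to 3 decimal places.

470.986

By the law of cosines, cos F = (e² + d² − f²) / (2·e·d) ≈ 0.69750, so ∠F ≈ 45.77°.
Circumradius = f/(2 sin F) ≈ 470.99.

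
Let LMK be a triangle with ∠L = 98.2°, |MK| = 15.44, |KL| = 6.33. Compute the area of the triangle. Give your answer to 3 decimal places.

Law of sines: sin M = |KL|·sin L/|MK| ≈ 0.40578.
Since |MK| ≥ |KL|, only the acute value applies: ∠M ≈ 23.94°.
Then ∠K = 180° − ∠L − ∠M ≈ 57.86°.
Law of sines gives |LM| = |MK|·sin K/sin L ≈ 13.209.
Area = ½·|MK|·|KL|·sin K ≈ 41.379.

area ≈ 41.379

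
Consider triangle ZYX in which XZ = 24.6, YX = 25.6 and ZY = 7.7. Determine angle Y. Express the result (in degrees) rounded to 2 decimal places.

∠Y ≈ 73.88°

By the law of cosines, cos Y = (ZY² + YX² − XZ²) / (2·ZY·YX) ≈ 0.27772, so ∠Y ≈ 73.88°.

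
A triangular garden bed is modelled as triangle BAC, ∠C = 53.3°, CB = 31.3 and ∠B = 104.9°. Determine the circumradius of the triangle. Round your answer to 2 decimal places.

The third angle is ∠A = 180° − ∠C − ∠B = 21.80°.
Law of sines: AC = CB·sin B/sin A ≈ 81.449.
Law of sines: BA = CB·sin C/sin A ≈ 67.576.
Circumradius = CB/(2 sin A) ≈ 42.142.

42.14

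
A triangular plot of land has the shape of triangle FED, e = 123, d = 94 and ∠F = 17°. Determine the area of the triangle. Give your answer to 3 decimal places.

Area = ½·e·d·sin F ≈ 1690.2.

area ≈ 1690.201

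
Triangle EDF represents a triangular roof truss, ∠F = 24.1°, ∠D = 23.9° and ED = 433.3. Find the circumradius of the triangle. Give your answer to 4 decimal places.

530.5752

The third angle is ∠E = 180° − ∠D − ∠F = 132.00°.
Law of sines: DF = ED·sin E/sin F ≈ 788.59.
Law of sines: FE = ED·sin D/sin F ≈ 429.92.
Circumradius = ED/(2 sin F) ≈ 530.58.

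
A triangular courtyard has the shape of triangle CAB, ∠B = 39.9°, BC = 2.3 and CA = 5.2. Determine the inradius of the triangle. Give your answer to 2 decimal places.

r ≈ 0.70

Law of sines: sin A = BC·sin B/CA ≈ 0.28372.
Since CA ≥ BC, only the acute value applies: ∠A ≈ 16.48°.
Then ∠C = 180° − ∠B − ∠A ≈ 123.62°.
Law of sines gives AB = CA·sin C/sin B ≈ 6.7508.
Area = ½·CA·BC·sin C ≈ 4.9798.
Semiperimeter s = (6.7508+2.3+5.2)/2 = 7.1254.
Inradius = area/s = 4.9798/7.1254 ≈ 0.69889.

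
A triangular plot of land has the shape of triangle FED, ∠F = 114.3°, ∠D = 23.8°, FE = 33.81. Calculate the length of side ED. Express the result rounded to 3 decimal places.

The third angle is ∠E = 180° − ∠D − ∠F = 41.90°.
Law of sines: ED = FE·sin F/sin D ≈ 76.36.

76.360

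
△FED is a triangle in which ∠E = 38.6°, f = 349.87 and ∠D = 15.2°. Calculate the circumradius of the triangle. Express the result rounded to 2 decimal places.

The third angle is ∠F = 180° − ∠E − ∠D = 126.20°.
Law of sines: e = f·sin E/sin F ≈ 270.49.
Law of sines: d = f·sin D/sin F ≈ 113.68.
Circumradius = f/(2 sin F) ≈ 216.78.

216.78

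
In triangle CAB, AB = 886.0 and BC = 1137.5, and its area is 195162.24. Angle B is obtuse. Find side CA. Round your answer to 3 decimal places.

From area = ½·AB·BC·sin B, we get sin B = 2·area/(AB·BC) ≈ 0.38729.
Taking the obtuse solution, ∠B ≈ 157.21°.
Law of cosines then gives CA ≈ 1984.2.

1984.249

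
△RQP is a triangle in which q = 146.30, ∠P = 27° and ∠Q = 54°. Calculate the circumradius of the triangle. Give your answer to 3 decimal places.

The third angle is ∠R = 180° − ∠Q − ∠P = 99.00°.
Law of sines: r = q·sin R/sin Q ≈ 178.61.
Law of sines: p = q·sin P/sin Q ≈ 82.098.
Circumradius = q/(2 sin Q) ≈ 90.418.

90.418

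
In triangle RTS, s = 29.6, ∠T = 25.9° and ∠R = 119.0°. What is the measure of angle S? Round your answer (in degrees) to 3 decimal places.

The third angle is ∠S = 180° − ∠R − ∠T = 35.10°.

∠S ≈ 35.100°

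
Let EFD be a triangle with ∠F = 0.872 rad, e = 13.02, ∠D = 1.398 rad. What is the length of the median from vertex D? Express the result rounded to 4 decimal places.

9.9683

The third angle is ∠E = π − ∠F − ∠D = 0.872 rad.
Law of sines: f = e·sin F/sin E ≈ 13.024.
Law of sines: d = e·sin D/sin E ≈ 16.758.
Median from D: ½√(2·e² + 2·f² − d²) ≈ 9.9683.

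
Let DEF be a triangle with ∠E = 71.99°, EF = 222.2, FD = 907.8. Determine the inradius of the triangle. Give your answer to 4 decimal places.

r ≈ 96.5993

Law of sines: sin D = EF·sin E/FD ≈ 0.23277.
Since FD ≥ EF, only the acute value applies: ∠D ≈ 13.46°.
Then ∠F = 180° − ∠E − ∠D ≈ 94.55°.
Law of sines gives DE = FD·sin F/sin E ≈ 951.56.
Area = ½·FD·EF·sin F ≈ 1.0054e+05.
Semiperimeter s = (222.2+907.8+951.56)/2 = 1040.8.
Inradius = area/s = 1.0054e+05/1040.8 ≈ 96.599.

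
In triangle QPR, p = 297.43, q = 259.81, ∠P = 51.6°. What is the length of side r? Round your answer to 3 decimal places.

Law of sines: sin Q = q·sin P/p ≈ 0.68457.
Since p ≥ q, only the acute value applies: ∠Q ≈ 43.20°.
Then ∠R = 180° − ∠P − ∠Q ≈ 85.20°.
Law of sines gives r = p·sin R/sin P ≈ 378.19.

378.191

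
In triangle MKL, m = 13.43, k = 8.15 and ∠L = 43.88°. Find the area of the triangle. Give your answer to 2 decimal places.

Area = ½·m·k·sin L ≈ 37.934.

area ≈ 37.93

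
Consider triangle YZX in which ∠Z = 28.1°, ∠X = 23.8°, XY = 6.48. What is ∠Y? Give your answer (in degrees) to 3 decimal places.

The third angle is ∠Y = 180° − ∠Z − ∠X = 128.10°.

128.100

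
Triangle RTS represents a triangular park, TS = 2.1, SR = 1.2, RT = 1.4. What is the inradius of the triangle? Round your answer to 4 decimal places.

Semiperimeter s = (2.1 + 1.2 + 1.4)/2 = 2.35.
Heron's formula: area = √(2.35·0.25·1.15·0.95) ≈ 0.80115.
Inradius = area/s = 0.80115/2.35 ≈ 0.34092.

r ≈ 0.3409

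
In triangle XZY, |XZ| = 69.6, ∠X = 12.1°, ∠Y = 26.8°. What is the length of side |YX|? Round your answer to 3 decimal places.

The third angle is ∠Z = 180° − ∠Y − ∠X = 141.10°.
Law of sines: |YX| = |XZ|·sin Z/sin Y ≈ 96.936.

96.936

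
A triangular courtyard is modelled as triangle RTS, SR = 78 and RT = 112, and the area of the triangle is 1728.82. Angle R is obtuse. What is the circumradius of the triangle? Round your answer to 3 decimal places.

235.234

From area = ½·SR·RT·sin R, we get sin R = 2·area/(SR·RT) ≈ 0.39579.
Taking the obtuse solution, ∠R ≈ 156.68°.
Law of cosines then gives TS ≈ 186.21.
Circumradius = TS/(2 sin R) ≈ 235.23.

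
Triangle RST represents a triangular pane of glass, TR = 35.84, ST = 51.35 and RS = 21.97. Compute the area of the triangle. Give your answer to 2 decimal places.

Semiperimeter s = (51.35 + 35.84 + 21.97)/2 = 54.58.
Heron's formula: area = √(54.58·3.23·18.74·32.61) ≈ 328.23.

area ≈ 328.23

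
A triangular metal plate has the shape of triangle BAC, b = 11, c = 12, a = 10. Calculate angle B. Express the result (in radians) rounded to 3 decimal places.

By the law of cosines, cos B = (a² + c² − b²) / (2·a·c) ≈ 0.51250, so ∠B ≈ 1.0327 rad.

1.033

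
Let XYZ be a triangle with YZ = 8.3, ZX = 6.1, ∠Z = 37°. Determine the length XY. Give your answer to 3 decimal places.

5.023

By the law of cosines, XY² = YZ² + ZX² − 2·YZ·ZX·cos Z = 25.23, so XY ≈ 5.023.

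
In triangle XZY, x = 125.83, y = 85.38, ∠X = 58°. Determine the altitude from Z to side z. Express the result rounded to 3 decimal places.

Law of sines: sin Y = y·sin X/x ≈ 0.57543.
Since x ≥ y, only the acute value applies: ∠Y ≈ 35.13°.
Then ∠Z = 180° − ∠X − ∠Y ≈ 86.87°.
Law of sines gives z = x·sin Z/sin X ≈ 148.15.
Area = ½·x·y·sin Z ≈ 5363.7.
The altitude from Z has length 2·area/z ≈ 72.406.

72.406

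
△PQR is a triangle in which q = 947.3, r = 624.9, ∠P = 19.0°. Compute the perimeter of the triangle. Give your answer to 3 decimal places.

By the law of cosines, p² = q² + r² − 2·q·r·cos P = 1.6844e+05, so p ≈ 410.42.
Semiperimeter s = (410.42+947.3+624.9)/2 = 991.31.
Perimeter = 410.42 + 947.3 + 624.9 = 1982.6.

1982.620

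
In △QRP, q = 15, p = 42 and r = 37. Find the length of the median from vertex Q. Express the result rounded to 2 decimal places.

Median from Q: ½√(2·r² + 2·p² − q²) ≈ 38.862.

m_Q ≈ 38.86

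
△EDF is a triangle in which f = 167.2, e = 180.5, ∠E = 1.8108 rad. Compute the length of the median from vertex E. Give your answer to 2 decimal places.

Law of sines: sin F = f·sin E/e ≈ 0.89976.
Since e ≥ f, only the acute value applies: ∠F ≈ 1.1192 rad.
Then ∠D = π − ∠E − ∠F ≈ 0.2116 rad.
Law of sines gives d = e·sin D/sin E ≈ 39.021.
Median from E: ½√(2·d² + 2·f² − e²) ≈ 81.205.

m_E ≈ 81.20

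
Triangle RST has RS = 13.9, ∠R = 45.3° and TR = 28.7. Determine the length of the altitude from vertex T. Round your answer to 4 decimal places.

h_T ≈ 20.3999

By the law of cosines, ST² = TR² + RS² − 2·TR·RS·cos R = 455.69, so ST ≈ 21.347.
Area = ½·TR·RS·sin R ≈ 141.78.
The altitude from T has length 2·area/RS ≈ 20.4.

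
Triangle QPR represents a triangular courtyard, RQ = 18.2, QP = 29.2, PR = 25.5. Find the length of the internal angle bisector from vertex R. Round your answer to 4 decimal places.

By the law of cosines, cos R = (PR² + RQ² − QP²) / (2·PR·RQ) ≈ 0.13882, so ∠R ≈ 82.02°.
The bisector from R has length 2·PR·RQ·cos(∠R/2)/(PR+RQ) ≈ 16.028.

16.0277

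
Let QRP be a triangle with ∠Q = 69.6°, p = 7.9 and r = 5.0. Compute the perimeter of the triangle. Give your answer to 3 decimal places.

By the law of cosines, q² = r² + p² − 2·r·p·cos Q = 59.873, so q ≈ 7.7378.
Semiperimeter s = (7.7378+5+7.9)/2 = 10.319.
Perimeter = 7.7378 + 5 + 7.9 = 20.638.

perimeter ≈ 20.638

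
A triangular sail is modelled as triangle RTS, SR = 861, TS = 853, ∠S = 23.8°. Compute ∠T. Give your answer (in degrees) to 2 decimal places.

By the law of cosines, RT² = TS² + SR² − 2·TS·SR·cos S = 1.2498e+05, so RT ≈ 353.52.
Law of cosines again: cos T = (RT² + TS² − SR²)/(2·RT·TS) ≈ 0.18449, so ∠T ≈ 79.37°.

79.37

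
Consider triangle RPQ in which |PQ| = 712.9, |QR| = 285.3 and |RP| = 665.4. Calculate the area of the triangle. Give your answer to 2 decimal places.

94835.76

Semiperimeter s = (712.9 + 285.3 + 665.4)/2 = 831.8.
Heron's formula: area = √(831.8·118.9·546.5·166.4) ≈ 94836.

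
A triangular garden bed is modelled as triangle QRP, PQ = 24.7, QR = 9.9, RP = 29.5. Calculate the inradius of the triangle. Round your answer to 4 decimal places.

Semiperimeter s = (29.5 + 24.7 + 9.9)/2 = 32.05.
Heron's formula: area = √(32.05·2.55·7.35·22.15) ≈ 115.35.
Inradius = area/s = 115.35/32.05 ≈ 3.599.

3.5990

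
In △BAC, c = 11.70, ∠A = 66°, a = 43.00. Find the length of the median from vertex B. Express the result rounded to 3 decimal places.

Law of sines: sin C = c·sin A/a ≈ 0.24857.
Since a ≥ c, only the acute value applies: ∠C ≈ 14.39°.
Then ∠B = 180° − ∠A − ∠C ≈ 99.61°.
Law of sines gives b = a·sin B/sin A ≈ 46.409.
Median from B: ½√(2·a² + 2·c² − b²) ≈ 21.319.

m_B ≈ 21.319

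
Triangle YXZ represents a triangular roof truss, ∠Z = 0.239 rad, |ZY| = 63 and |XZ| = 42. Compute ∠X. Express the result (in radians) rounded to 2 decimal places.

∠X ≈ 2.48 rad

By the law of cosines, |YX|² = |XZ|² + |ZY|² − 2·|XZ|·|ZY|·cos Z = 591.42, so |YX| ≈ 24.319.
Law of cosines again: cos X = (|YX|² + |XZ|² − |ZY|²)/(2·|YX|·|XZ|) ≈ -0.78988, so ∠X ≈ 2.481 rad.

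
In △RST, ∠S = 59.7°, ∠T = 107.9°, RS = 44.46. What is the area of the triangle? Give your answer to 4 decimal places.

The third angle is ∠R = 180° − ∠S − ∠T = 12.40°.
Law of sines: ST = RS·sin R/sin T ≈ 10.033.
Law of sines: TR = RS·sin S/sin T ≈ 40.339.
Area = ½·RS·ST·sin S ≈ 192.56.

192.5619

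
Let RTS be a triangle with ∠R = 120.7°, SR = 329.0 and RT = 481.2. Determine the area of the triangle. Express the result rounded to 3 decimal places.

area ≈ 68063.670

Area = ½·SR·RT·sin R ≈ 68064.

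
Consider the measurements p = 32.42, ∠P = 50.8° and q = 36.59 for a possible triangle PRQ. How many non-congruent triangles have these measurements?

2

q·sin P = 36.59·sin(50.8°) ≈ 28.36.
Since q sin P < p < q (28.36 < 32.42 < 36.59), two triangles exist.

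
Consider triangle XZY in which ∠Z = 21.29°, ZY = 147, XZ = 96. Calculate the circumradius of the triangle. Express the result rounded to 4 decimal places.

R ≈ 92.6553

By the law of cosines, YX² = XZ² + ZY² − 2·XZ·ZY·cos Z = 4527.2, so YX ≈ 67.284.
Area = ½·XZ·ZY·sin Z ≈ 2562.
Circumradius = YX/(2 sin Z) ≈ 92.655.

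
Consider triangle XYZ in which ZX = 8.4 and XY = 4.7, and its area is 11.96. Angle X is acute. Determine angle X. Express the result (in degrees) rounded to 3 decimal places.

From area = ½·ZX·XY·sin X, we get sin X = 2·area/(ZX·XY) ≈ 0.60588.
Taking the acute solution, ∠X ≈ 37.29°.

∠X ≈ 37.292°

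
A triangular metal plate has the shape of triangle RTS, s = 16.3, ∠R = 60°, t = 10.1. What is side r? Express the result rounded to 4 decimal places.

14.2503

By the law of cosines, r² = t² + s² − 2·t·s·cos R = 203.07, so r ≈ 14.25.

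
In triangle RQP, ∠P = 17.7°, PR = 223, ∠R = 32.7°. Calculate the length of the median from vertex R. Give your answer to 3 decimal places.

The third angle is ∠Q = 180° − ∠P − ∠R = 129.60°.
Law of sines: QP = PR·sin R/sin Q ≈ 156.35.
Law of sines: RQ = PR·sin P/sin Q ≈ 87.992.
Median from R: ½√(2·PR² + 2·RQ² − QP²) ≈ 150.41.

m_R ≈ 150.413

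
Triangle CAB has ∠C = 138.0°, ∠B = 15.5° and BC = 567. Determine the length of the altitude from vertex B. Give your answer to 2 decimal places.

379.40

The third angle is ∠A = 180° − ∠B − ∠C = 26.50°.
Law of sines: AB = BC·sin C/sin A ≈ 850.29.
Law of sines: CA = BC·sin B/sin A ≈ 339.59.
Area = ½·BC·AB·sin B ≈ 64420.
The altitude from B has length 2·area/CA ≈ 379.4.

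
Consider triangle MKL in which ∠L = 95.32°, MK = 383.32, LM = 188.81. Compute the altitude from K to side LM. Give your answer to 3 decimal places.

Law of sines: sin K = LM·sin L/MK ≈ 0.49044.
Since MK ≥ LM, only the acute value applies: ∠K ≈ 29.37°.
Then ∠M = 180° − ∠L − ∠K ≈ 55.31°.
Law of sines gives KL = MK·sin M/sin L ≈ 316.55.
Area = ½·MK·LM·sin M ≈ 29755.
The altitude from K has length 2·area/LM ≈ 315.18.

h_K ≈ 315.183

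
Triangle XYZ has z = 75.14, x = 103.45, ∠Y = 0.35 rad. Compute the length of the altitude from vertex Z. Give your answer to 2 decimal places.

35.47

By the law of cosines, y² = z² + x² − 2·z·x·cos Y = 1744, so y ≈ 41.761.
Area = ½·z·x·sin Y ≈ 1332.7.
The altitude from Z has length 2·area/z ≈ 35.473.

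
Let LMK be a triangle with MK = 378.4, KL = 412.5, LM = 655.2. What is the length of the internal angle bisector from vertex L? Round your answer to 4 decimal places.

486.1306

By the law of cosines, cos L = (KL² + LM² − MK²) / (2·KL·LM) ≈ 0.84408, so ∠L ≈ 32.43°.
The bisector from L has length 2·KL·LM·cos(∠L/2)/(KL+LM) ≈ 486.13.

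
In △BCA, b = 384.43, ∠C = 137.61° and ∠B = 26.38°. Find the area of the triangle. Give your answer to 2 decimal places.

30922.90

The third angle is ∠A = 180° − ∠B − ∠C = 16.01°.
Law of sines: c = b·sin C/sin B ≈ 583.3.
Law of sines: a = b·sin A/sin B ≈ 238.63.
Area = ½·b·c·sin A ≈ 30923.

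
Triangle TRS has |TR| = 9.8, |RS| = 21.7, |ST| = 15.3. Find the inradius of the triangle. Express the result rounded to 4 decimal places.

r ≈ 2.8290

Semiperimeter s = (21.7 + 15.3 + 9.8)/2 = 23.4.
Heron's formula: area = √(23.4·1.7·8.1·13.6) ≈ 66.198.
Inradius = area/s = 66.198/23.4 ≈ 2.829.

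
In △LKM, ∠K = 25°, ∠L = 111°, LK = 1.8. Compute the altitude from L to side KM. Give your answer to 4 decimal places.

The third angle is ∠M = 180° − ∠L − ∠K = 44.00°.
Law of sines: KM = LK·sin L/sin M ≈ 2.4191.
Law of sines: ML = LK·sin K/sin M ≈ 1.0951.
Area = ½·LK·KM·sin K ≈ 0.92012.
The altitude from L has length 2·area/KM ≈ 0.76071.

h_L ≈ 0.7607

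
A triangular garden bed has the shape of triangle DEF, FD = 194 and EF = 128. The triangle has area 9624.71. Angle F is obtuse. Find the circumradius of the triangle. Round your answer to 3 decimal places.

From area = ½·EF·FD·sin F, we get sin F = 2·area/(EF·FD) ≈ 0.77519.
Taking the obtuse solution, ∠F ≈ 129.18°.
Law of cosines then gives DE ≈ 292.22.
Circumradius = DE/(2 sin F) ≈ 188.49.

R ≈ 188.486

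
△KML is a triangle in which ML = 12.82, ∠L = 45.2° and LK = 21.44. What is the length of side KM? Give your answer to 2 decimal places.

By the law of cosines, KM² = ML² + LK² − 2·ML·LK·cos L = 236.67, so KM ≈ 15.384.

15.38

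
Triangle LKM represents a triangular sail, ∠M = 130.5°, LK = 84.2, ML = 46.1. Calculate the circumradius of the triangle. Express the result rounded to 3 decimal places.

55.365

Law of sines: sin K = ML·sin M/LK ≈ 0.41633.
Since LK ≥ ML, only the acute value applies: ∠K ≈ 24.60°.
Then ∠L = 180° − ∠M − ∠K ≈ 24.90°.
Law of sines gives KM = LK·sin L/sin M ≈ 46.616.
Circumradius = LK/(2 sin M) ≈ 55.365.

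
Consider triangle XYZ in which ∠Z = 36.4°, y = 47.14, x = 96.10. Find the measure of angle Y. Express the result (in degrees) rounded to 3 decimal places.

By the law of cosines, z² = x² + y² − 2·x·y·cos Z = 4164.8, so z ≈ 64.535.
Law of cosines again: cos Y = (z² + x² − y²)/(2·z·x) ≈ 0.90117, so ∠Y ≈ 25.69°.

∠Y ≈ 25.688°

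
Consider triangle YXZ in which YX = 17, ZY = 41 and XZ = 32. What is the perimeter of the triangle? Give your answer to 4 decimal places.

perimeter ≈ 90.0000

Perimeter = 32 + 41 + 17 = 90.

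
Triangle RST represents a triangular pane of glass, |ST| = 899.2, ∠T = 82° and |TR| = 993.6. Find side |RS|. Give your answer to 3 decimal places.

1243.831

By the law of cosines, |RS|² = |ST|² + |TR|² − 2·|ST|·|TR|·cos T = 1.5471e+06, so |RS| ≈ 1243.8.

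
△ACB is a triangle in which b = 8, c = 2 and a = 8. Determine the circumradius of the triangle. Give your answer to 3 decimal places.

R ≈ 4.032

By the law of cosines, cos A = (c² + b² − a²) / (2·c·b) ≈ 0.12500, so ∠A ≈ 82.82°.
Circumradius = a/(2 sin A) ≈ 4.0316.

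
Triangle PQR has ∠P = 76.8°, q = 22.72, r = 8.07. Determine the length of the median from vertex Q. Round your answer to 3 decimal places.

12.341

By the law of cosines, p² = q² + r² − 2·q·r·cos P = 497.59, so p ≈ 22.307.
Median from Q: ½√(2·r² + 2·p² − q²) ≈ 12.341.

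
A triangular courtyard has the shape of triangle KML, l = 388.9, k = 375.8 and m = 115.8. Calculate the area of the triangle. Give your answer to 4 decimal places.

Semiperimeter s = (375.8 + 115.8 + 388.9)/2 = 440.25.
Heron's formula: area = √(440.25·64.45·324.45·51.35) ≈ 21742.

21742.2886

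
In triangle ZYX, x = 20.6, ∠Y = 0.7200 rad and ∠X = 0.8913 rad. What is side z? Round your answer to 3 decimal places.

The third angle is ∠Z = π − ∠Y − ∠X = 1.5303 rad.
Law of sines: z = x·sin Z/sin X ≈ 26.46.

26.460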